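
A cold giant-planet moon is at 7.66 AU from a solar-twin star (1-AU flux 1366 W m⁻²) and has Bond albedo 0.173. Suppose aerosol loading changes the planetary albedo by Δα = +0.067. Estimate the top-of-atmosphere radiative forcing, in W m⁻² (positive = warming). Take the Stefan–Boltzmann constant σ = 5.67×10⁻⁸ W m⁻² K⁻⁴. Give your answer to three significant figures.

Irradiance scales as 1/d², so S = 1366 W m⁻² × (1/7.66)² = 23.28 W m⁻².
The change in absorbed flux is Δ[S(1−α)/4] = −SΔα/4 = -0.3899 W m⁻².

-0.390 W m⁻²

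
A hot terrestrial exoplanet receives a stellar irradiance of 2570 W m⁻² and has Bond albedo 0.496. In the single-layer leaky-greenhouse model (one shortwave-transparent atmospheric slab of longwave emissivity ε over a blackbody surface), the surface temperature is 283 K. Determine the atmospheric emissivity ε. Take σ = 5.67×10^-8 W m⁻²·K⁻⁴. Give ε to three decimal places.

0.219

Effective temperature: T_e = [S(1−α)/(4σ)]^(1/4) = 274.9 K.
Inverting T_s⁴ = 2T_e⁴/(2−ε): (T_e/T_s)⁴ = 0.8904, so ε = 2(1 − 0.8904) = 0.2192.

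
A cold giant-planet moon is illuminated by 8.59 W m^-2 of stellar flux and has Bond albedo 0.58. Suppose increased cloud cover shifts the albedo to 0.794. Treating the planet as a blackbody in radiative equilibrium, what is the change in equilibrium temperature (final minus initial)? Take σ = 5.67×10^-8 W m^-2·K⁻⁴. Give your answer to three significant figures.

Before: T₁ = [8.590·0.42/(4σ)]^(1/4) = 63.15 K.
With α = 0.794, T₂ = 52.85 K.
ΔT = T₂ − T₁ = -10.30 K.

-10.3 kelvin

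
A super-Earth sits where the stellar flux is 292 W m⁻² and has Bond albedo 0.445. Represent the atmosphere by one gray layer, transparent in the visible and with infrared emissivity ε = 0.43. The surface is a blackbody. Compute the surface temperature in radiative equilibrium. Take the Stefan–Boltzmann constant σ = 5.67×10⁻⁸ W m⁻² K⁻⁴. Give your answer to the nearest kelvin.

174 K

Effective emission temperature (TOA balance): σT_e⁴ = S(1−α)/4 = 40.51 W m⁻² → T_e = 163.5 K.
Surface balance with a leaky layer gives σT_s⁴ = σT_e⁴·2/(2−ε), so T_s = T_e·[2/(2−0.43)]^(1/4) = 173.7 K.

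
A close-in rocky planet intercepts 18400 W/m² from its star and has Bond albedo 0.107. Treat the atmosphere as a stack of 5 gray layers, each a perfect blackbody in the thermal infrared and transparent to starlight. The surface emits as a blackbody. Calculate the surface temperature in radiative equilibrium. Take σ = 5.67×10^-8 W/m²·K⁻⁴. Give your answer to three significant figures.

OLR = S(1−α)/4 = 4108 W/m²; the top layer radiates at T_e = 518.8 K.
For an N-layer opaque stack, T_s⁴ = (N+1)T_e⁴, hence T_s = (6)^(1/4)×518.8 K = 812.0 K.

812 kelvin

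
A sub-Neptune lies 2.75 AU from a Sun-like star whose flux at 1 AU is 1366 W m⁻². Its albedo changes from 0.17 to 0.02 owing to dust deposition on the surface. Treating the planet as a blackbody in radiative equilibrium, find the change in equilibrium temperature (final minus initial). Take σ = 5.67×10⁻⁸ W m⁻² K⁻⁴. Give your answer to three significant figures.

6.80 kelvin

Irradiance scales as 1/d², so S = 1366 W m⁻² × (1/2.75)² = 180.6 W m⁻².
With α = 0.17, T₁ = 160.3 K.
Final:   T₂ = [S(1−0.02)/(4σ)]^(1/4) = 167.1 K.
Change: 167.1 − 160.3 = 6.800 K.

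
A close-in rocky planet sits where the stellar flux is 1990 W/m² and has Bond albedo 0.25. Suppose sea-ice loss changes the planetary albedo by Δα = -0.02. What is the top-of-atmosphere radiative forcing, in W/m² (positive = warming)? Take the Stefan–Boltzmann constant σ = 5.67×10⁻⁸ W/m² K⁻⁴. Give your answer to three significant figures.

9.95 W/m²

The change in absorbed flux is Δ[S(1−α)/4] = −SΔα/4 = 9.950 W/m².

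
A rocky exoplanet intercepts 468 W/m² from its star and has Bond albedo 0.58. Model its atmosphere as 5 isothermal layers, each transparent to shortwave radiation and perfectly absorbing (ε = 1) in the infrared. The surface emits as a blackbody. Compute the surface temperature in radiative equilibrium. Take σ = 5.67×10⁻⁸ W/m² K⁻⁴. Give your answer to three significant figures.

269 kelvin

The effective emission temperature is T_e = [S(1−α)/(4σ)]^¼ = 171.6 K.
With N = 5 opaque layers, T_s = (N+1)^(1/4)·T_e = 6^(1/4)·171.6 = 268.5 K.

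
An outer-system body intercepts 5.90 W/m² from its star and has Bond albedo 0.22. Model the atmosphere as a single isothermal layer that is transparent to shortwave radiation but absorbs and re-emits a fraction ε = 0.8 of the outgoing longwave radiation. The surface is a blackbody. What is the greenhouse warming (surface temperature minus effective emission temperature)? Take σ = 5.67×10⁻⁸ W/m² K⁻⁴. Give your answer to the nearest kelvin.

Effective emission temperature (TOA balance): σT_e⁴ = S(1−α)/4 = 1.151 W/m² → T_e = 67.12 K.
Surface balance with a leaky layer gives σT_s⁴ = σT_e⁴·2/(2−ε), so T_s = T_e·[2/(2−0.8)]^(1/4) = 76.26 K.
T_s − T_e = 76.26 − 67.12 = 9.142 K.

9 kelvin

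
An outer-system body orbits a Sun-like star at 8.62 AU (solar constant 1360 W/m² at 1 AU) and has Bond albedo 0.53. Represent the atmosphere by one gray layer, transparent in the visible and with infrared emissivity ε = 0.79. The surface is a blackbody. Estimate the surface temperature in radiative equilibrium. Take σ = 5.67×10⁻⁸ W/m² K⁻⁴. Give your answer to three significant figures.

89.0 K

By the inverse-square law, S = 1360/8.62² = 18.30 W/m².
At the top of the atmosphere, σT_e⁴ = S(1−α)/4 = 2.151 W/m², giving T_e = 78.48 K.
For a single slab of emissivity ε, T_s⁴ = 2T_e⁴/(2−ε); thus T_s = 78.48·(1.653)^(1/4) = 88.98 K.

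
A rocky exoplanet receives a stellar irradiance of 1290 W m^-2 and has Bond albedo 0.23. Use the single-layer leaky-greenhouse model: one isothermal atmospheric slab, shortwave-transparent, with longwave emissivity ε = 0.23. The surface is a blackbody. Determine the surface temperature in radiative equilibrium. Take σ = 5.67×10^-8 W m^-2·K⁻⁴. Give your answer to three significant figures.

At the top of the atmosphere, σT_e⁴ = S(1−α)/4 = 248.3 W m^-2, giving T_e = 257.3 K.
For a single slab of emissivity ε, T_s⁴ = 2T_e⁴/(2−ε); thus T_s = 257.3·(1.13)^(1/4) = 265.2 K.

265 kelvin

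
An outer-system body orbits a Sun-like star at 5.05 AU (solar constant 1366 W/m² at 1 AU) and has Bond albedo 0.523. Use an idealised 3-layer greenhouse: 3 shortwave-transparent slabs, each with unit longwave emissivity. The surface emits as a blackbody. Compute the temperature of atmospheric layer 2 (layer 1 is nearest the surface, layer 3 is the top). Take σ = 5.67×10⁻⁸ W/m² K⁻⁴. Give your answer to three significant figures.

By the inverse-square law, S = 1366/5.05² = 53.56 W/m².
The effective emission temperature is T_e = [S(1−α)/(4σ)]^¼ = 103.0 K.
The net upward flux σT_e⁴ is constant between every pair of levels, so T_k⁴ = (N+1−k)T_e⁴.
With k = 2: T_2 = (3+1−2)^¼·103.0 K = 122.5 K.

123 K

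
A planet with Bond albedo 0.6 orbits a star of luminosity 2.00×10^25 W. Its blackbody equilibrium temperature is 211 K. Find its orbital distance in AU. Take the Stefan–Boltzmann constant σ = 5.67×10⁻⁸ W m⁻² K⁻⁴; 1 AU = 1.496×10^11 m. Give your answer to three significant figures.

0.252 AU

The flux needed for this T is 4σT⁴/(1−0.6) = 1124 W m⁻².
Then d = [L/(4πS)]^(1/2) = 3.763×10^10 m, i.e. 0.2515 AU.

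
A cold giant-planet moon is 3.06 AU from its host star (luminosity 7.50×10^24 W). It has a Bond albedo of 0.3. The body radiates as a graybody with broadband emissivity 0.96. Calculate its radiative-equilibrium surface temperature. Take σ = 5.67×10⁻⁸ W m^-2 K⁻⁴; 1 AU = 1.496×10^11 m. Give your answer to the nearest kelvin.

Orbital distance: d = 3.06 AU = 4.578×10^11 m.
S = L/(4πd²) = 2.848 W m^-2.
The planet absorbs (1−α)S over its disc πR² and re-emits over 4πR², so the mean absorbed flux is (1−0.3)·2.848/4 = 0.4984 W m^-2.
Equating to εσT⁴ with ε = 0.96: T = (0.4984/0.96σ)^(1/4) = 55.01 K.

55 kelvin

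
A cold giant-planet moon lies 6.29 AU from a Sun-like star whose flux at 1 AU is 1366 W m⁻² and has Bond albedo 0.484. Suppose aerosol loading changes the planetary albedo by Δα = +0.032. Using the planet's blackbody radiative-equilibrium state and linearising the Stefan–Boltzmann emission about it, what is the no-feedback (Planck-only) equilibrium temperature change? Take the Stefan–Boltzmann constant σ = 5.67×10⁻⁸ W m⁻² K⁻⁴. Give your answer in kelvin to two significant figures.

-1.5 K

Irradiance scales as 1/d², so S = 1366 W m⁻² × (1/6.29)² = 34.53 W m⁻².
The baseline emission temperature is T_e = 94.14 K.
TOA radiative forcing: ΔF = −S·Δα/4 = −34.53·(+0.032)/4 = -0.2762 W m⁻².
Linearising σT⁴ gives d(σT⁴)/dT = 4σT_e³ = 0.1892 W m⁻² per K.
Hence the no-feedback warming is ΔF/(4σT_e³) = -1.46 K.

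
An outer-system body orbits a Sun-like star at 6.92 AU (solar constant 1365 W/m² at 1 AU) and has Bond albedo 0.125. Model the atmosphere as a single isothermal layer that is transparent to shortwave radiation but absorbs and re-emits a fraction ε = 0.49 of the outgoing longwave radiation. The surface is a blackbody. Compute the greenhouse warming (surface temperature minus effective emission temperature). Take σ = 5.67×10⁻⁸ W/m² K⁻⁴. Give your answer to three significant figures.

Irradiance scales as 1/d², so S = 1365 W/m² × (1/6.92)² = 28.50 W/m².
Effective emission temperature (TOA balance): σT_e⁴ = S(1−α)/4 = 6.235 W/m² → T_e = 102.4 K.
The surface balance (absorbed SW + ε·downward IR = σT_s⁴) with T_a⁴ = T_s⁴/2 reduces to T_s = T_e·[2/(2−ε)]^¼ = 109.9 K.
The atmosphere warms the surface by 7.454 K.

7.45 K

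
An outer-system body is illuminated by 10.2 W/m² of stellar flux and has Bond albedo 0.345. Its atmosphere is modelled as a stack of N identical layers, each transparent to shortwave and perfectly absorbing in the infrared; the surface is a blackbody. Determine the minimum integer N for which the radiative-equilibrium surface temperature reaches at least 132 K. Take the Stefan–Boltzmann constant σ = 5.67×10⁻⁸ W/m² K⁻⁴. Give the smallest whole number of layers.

10

Top-of-atmosphere balance: σT_e⁴ = S(1−α)/4 = 1.670 W/m² → T_e = 73.67 K.
Need (N+1)T_e⁴ ≥ T_s⁴, i.e. N+1 ≥ (132/73.67)⁴ = 10.306.
Rounding up, N = 10.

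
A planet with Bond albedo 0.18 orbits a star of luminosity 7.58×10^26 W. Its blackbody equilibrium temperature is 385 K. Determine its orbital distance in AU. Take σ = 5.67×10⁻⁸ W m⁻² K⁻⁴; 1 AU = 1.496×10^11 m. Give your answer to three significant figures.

0.666 AU

Required flux: S = 4σT⁴/(1−α) = 6077 W m⁻².
S = L/(4πd²) → d = √(L/4πS) = √(7.58×10^26/(4π·6077)) = 9.963×10^10 m = 0.6660 AU.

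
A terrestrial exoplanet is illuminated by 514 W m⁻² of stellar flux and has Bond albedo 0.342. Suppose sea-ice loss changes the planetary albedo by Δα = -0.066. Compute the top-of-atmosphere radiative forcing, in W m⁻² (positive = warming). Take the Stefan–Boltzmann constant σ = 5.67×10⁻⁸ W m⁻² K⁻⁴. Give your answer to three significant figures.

8.48 W m⁻²

ΔF = −(S/4)Δα = −(514.0/4)×(-0.066) = 8.481 W m⁻².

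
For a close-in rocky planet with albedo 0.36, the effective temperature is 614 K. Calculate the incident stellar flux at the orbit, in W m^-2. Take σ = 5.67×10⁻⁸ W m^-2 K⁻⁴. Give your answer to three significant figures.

From S(1−α)/4 = σT⁴: S = 4σT⁴/(1−α).
The emitted flux is σT⁴ = 8059 W m^-2.
S = 4·8059/0.64 = 50370 W m^-2.

50400 W m^-2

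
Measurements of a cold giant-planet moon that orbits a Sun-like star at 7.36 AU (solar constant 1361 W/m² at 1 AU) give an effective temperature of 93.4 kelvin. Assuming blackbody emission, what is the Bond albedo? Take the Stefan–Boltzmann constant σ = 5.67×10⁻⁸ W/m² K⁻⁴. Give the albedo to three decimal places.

0.313

Flux at the orbit: S = 1361/(7.36)² = 25.12 W/m².
Energy balance: S(1−α)/4 = σT⁴, so 1−α = 4σT⁴/S.
4σT⁴ = 4·5.67×10⁻⁸·(93.4)⁴ = 17.26 W/m².
1−α = 17.26/25.12 = 0.6870, so α = 0.3130.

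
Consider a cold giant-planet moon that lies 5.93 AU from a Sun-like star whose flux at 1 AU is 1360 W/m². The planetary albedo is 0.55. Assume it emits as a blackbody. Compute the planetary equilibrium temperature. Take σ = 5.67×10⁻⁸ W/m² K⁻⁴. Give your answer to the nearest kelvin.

94 K

Flux at the orbit: S = 1360/(5.93)² = 38.67 W/m².
Averaging over the sphere, the absorbed flux is S(1−α)/4 = 4.351 W/m².
In equilibrium σT⁴ equals this, so T = 93.59 K.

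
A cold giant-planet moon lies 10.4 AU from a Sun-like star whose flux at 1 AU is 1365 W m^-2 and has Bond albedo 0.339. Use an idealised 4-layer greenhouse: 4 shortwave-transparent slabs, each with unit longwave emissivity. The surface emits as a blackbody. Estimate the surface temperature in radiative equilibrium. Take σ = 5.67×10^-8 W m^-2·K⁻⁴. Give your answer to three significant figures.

116 K

By the inverse-square law, S = 1365/10.4² = 12.62 W m^-2.
OLR = S(1−α)/4 = 2.085 W m^-2; the top layer radiates at T_e = 77.88 K.
For an N-layer opaque stack, T_s⁴ = (N+1)T_e⁴, hence T_s = (5)^(1/4)×77.88 K = 116.5 K.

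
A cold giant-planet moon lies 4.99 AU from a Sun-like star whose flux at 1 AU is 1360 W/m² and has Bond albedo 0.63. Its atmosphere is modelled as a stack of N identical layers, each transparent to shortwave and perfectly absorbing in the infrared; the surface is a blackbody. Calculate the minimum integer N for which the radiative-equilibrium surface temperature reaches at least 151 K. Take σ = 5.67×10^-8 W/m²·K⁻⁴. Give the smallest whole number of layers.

Irradiance scales as 1/d², so S = 1360 W/m² × (1/4.99)² = 54.62 W/m².
OLR = S(1−α)/4 = 5.052 W/m²; the top layer radiates at T_e = 97.16 K.
Need (N+1)T_e⁴ ≥ T_s⁴, i.e. N+1 ≥ (151/97.16)⁴ = 5.835.
Rounding up, N = 5.

5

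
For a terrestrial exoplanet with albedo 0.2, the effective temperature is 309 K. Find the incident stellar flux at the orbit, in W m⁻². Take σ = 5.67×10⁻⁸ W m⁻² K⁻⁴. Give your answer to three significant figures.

Invert the energy balance for S: S = 4σT⁴/(1−α).
σT⁴ = 5.67×10⁻⁸·(309)⁴ = 516.9 W m⁻².
So S = 4×516.9/(1−0.2) = 2585 W m⁻².

2580 W m⁻²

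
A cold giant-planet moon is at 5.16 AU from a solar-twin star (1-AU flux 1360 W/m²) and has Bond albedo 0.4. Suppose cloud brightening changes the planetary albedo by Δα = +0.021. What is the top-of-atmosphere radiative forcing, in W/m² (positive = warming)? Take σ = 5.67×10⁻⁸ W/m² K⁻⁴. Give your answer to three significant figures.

Irradiance scales as 1/d², so S = 1360 W/m² × (1/5.16)² = 51.08 W/m².
ΔF = −(S/4)Δα = −(51.08/4)×(+0.021) = -0.2682 W/m².

-0.268 W/m²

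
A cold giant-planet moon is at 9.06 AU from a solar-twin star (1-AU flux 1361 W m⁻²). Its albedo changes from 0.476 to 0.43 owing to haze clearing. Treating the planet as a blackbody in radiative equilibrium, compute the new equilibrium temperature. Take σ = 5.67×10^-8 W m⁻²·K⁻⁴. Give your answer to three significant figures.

80.3 K

Irradiance scales as 1/d², so S = 1361 W m⁻² × (1/9.06)² = 16.58 W m⁻².
With the new albedo, S(1−α₂)/4 = 2.363 W m⁻², so T₂ = 80.34 K.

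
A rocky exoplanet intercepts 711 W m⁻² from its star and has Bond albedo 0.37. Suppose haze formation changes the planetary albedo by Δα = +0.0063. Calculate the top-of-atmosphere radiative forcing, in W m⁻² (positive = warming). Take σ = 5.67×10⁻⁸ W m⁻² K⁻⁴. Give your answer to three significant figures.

TOA radiative forcing: ΔF = −S·Δα/4 = −711.0·(+0.0063)/4 = -1.120 W m⁻².

-1.12 W m⁻²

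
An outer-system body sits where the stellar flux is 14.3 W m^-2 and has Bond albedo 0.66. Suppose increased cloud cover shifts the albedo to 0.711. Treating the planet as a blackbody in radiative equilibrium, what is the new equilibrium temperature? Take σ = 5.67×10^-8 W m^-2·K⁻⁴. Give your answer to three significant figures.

65.3 kelvin

New equilibrium: T₂ = [(1−0.711)·14.30/(4σ)]^(1/4) = 65.34 K.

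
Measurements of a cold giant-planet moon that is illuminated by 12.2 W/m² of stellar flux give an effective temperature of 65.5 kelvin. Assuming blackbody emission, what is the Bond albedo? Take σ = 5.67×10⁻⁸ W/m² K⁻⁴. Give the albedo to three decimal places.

0.658

From σT⁴ = S(1−α)/4 we invert for α: 1−α = 4σT⁴/S.
4σT⁴ = 4·5.67×10⁻⁸·(65.5)⁴ = 4.175 W/m².
1−α = 4.175/12.20 = 0.3422, so α = 0.6578.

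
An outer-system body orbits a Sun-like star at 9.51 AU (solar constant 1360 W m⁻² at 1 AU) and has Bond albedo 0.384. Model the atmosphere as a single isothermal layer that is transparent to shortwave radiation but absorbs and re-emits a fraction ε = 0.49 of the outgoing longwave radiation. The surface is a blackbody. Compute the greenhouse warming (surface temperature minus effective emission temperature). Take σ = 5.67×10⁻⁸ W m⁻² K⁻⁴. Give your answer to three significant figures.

Irradiance scales as 1/d², so S = 1360 W m⁻² × (1/9.51)² = 15.04 W m⁻².
The planet radiates to space at T_e = [S(1−α)/(4σ)]^(1/4) = 79.94 K.
For a single slab of emissivity ε, T_s⁴ = 2T_e⁴/(2−ε); thus T_s = 79.94·(1.325)^(1/4) = 85.76 K.
Greenhouse warming: T_s − T_e = 5.819 K.

5.82 kelvin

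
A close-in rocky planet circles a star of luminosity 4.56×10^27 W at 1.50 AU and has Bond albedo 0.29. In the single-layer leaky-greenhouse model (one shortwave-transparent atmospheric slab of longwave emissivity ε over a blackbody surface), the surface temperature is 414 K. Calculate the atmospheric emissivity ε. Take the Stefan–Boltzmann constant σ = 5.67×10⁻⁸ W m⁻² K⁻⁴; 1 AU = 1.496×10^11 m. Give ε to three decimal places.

0.464

d = 1.50 × 1.496×10^11 m = 2.244×10^11 m.
Flux at the orbit: S = L/(4πd²) = 4.56×10^27/(4π·(2.24×10^11)²) = 7206 W m⁻².
First, T_e = [7206·(1−0.29)/(4σ)]^(1/4) = 387.6 K.
Since (2−ε)/2 = (T_e/T_s)⁴ = 0.7679, ε = 0.4641.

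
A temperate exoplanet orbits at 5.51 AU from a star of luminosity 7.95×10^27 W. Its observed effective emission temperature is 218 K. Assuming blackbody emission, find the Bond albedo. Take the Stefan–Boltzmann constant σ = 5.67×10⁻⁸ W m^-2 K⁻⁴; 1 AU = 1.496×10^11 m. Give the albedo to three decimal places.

d = 5.51 × 1.496×10^11 m = 8.243×10^11 m.
S = L/(4πd²) = 931.1 W m^-2.
Rearranging the radiative balance, α = 1 − 4σT⁴/S.
σT⁴ = 128.1 W m^-2, so 4σT⁴ = 512.2 W m^-2.
Hence α = 1 − 512.2/931.1 = 0.4499.

0.450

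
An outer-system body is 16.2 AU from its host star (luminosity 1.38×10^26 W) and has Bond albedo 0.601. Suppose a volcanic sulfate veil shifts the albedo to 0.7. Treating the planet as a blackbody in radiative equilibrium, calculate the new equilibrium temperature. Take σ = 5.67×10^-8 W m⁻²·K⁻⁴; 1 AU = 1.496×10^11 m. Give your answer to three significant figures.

Orbital distance: d = 16.2 AU = 2.424×10^12 m.
S = L/(4πd²) = 1.870 W m⁻².
New equilibrium: T₂ = [(1−0.7)·1.870/(4σ)]^(1/4) = 39.66 K.

39.7 K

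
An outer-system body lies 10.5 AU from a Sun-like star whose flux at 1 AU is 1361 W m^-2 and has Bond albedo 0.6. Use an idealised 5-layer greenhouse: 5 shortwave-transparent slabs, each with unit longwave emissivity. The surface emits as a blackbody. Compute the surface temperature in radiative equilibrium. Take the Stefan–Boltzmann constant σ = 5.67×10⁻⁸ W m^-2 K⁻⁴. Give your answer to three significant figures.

By the inverse-square law, S = 1361/10.5² = 12.34 W m^-2.
Top-of-atmosphere balance: σT_e⁴ = S(1−α)/4 = 1.234 W m^-2 → T_e = 68.31 K.
For an N-layer opaque stack, T_s⁴ = (N+1)T_e⁴, hence T_s = (6)^(1/4)×68.31 K = 106.9 K.

107 K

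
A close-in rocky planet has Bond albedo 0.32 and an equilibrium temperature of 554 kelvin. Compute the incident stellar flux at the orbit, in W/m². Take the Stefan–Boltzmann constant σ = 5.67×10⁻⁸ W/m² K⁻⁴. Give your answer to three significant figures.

31400 W/m²

From S(1−α)/4 = σT⁴: S = 4σT⁴/(1−α).
σT⁴ = 5.67×10⁻⁸·(554)⁴ = 5341 W/m².
S = 4·5341/0.68 = 31420 W/m².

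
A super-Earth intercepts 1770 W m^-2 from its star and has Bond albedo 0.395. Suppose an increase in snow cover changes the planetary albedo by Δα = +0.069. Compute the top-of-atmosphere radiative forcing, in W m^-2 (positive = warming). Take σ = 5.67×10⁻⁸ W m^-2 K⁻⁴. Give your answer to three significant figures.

-30.5 W m^-2

ΔF = −(S/4)Δα = −(1770/4)×(+0.069) = -30.53 W m^-2.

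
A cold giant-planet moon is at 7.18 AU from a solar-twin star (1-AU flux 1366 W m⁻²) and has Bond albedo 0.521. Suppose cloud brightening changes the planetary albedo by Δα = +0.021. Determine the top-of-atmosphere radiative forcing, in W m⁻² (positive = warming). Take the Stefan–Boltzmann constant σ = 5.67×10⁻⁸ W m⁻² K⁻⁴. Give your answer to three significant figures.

Flux at the orbit: S = 1366/(7.18)² = 26.50 W m⁻².
TOA radiative forcing: ΔF = −S·Δα/4 = −26.50·(+0.021)/4 = -0.1391 W m⁻².

-0.139 W m⁻²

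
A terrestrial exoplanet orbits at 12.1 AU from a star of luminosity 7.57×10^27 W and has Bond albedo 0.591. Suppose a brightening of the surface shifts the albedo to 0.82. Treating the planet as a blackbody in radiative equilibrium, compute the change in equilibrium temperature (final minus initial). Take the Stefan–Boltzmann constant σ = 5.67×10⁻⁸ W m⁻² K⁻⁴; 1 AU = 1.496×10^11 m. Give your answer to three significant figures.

d = 12.1 × 1.496×10^11 m = 1.810×10^12 m.
S = L/(4πd²) = 183.8 W m⁻².
With α = 0.591, T₁ = 134.9 K.
Final:   T₂ = [S(1−0.82)/(4σ)]^(1/4) = 109.9 K.
Change: 109.9 − 134.9 = -25.03 K.

-25.0 K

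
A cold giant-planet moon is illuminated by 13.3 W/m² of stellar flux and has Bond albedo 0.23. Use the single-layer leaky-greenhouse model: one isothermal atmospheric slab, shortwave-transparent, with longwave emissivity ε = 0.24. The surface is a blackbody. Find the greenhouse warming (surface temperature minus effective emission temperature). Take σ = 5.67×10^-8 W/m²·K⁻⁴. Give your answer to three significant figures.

2.66 K

At the top of the atmosphere, σT_e⁴ = S(1−α)/4 = 2.560 W/m², giving T_e = 81.97 K.
The surface balance (absorbed SW + ε·downward IR = σT_s⁴) with T_a⁴ = T_s⁴/2 reduces to T_s = T_e·[2/(2−ε)]^¼ = 84.64 K.
T_s − T_e = 84.64 − 81.97 = 2.662 K.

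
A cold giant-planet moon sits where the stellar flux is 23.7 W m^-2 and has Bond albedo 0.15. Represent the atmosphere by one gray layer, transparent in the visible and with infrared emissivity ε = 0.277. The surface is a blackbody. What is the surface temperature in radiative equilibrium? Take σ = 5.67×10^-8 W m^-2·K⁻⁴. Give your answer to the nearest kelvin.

Effective emission temperature (TOA balance): σT_e⁴ = S(1−α)/4 = 5.036 W m^-2 → T_e = 97.08 K.
The surface balance (absorbed SW + ε·downward IR = σT_s⁴) with T_a⁴ = T_s⁴/2 reduces to T_s = T_e·[2/(2−ε)]^¼ = 100.8 K.

101 K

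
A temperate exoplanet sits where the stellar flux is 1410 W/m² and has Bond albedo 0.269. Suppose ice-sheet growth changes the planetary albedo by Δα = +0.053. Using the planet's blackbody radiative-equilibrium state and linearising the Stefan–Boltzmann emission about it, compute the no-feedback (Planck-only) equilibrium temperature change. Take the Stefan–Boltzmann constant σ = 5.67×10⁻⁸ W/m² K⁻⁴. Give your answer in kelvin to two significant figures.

-4.7 kelvin

Unperturbed T_e = [1410·(1−0.269)/(4σ)]^¼ = 259.6 K.
The change in absorbed flux is Δ[S(1−α)/4] = −SΔα/4 = -18.68 W/m².
The Planck feedback parameter is 4σT_e³ = 3.970 W/m²/K.
ΔT₀ = ΔF/λ_P = -18.68/3.970 = -4.71 K.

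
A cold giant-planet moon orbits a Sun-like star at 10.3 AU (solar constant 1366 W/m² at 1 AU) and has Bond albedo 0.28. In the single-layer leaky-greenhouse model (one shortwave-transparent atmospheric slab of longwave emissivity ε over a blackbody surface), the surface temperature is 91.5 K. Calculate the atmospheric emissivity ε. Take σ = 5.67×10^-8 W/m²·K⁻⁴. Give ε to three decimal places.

By the inverse-square law, S = 1366/10.3² = 12.88 W/m².
First, T_e = [12.88·(1−0.28)/(4σ)]^(1/4) = 79.96 K.
T_s⁴ = T_e⁴·2/(2−ε) → ε = 2 − 2(T_e/T_s)⁴ = 2 − 2·(79.96/91.5)⁴ = 0.8337.

0.834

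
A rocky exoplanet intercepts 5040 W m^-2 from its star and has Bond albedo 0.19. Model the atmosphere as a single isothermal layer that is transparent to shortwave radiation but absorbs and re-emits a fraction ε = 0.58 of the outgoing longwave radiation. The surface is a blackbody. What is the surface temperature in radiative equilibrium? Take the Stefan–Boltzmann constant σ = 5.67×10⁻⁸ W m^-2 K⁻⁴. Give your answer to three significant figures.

At the top of the atmosphere, σT_e⁴ = S(1−α)/4 = 1021 W m^-2, giving T_e = 366.3 K.
Surface balance with a leaky layer gives σT_s⁴ = σT_e⁴·2/(2−ε), so T_s = T_e·[2/(2−0.58)]^(1/4) = 399.0 K.

399 K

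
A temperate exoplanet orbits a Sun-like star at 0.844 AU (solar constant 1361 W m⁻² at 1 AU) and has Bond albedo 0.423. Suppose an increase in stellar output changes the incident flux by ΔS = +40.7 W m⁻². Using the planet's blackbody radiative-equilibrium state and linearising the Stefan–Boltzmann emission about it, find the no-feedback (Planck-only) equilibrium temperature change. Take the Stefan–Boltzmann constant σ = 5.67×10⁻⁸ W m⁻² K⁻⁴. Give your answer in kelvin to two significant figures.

By the inverse-square law, S = 1361/0.844² = 1911 W m⁻².
The baseline emission temperature is T_e = 264.0 K.
Only a fraction (1−α) is absorbed and it's spread over 4πR², so ΔF = (1−α)ΔS/4 = 5.871 W m⁻².
Planck response: λ_P = 4σT_e³ = 4·5.67×10⁻⁸·(264.0)³ = 4.175 W m⁻²/K.
Hence the no-feedback warming is ΔF/(4σT_e³) = 1.41 K.

1.4 K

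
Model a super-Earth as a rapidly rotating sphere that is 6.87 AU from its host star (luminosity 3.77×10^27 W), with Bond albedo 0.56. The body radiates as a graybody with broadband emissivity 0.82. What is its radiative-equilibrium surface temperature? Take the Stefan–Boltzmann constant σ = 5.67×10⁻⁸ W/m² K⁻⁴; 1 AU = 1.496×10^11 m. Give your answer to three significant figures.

Orbital distance: d = 6.87 AU = 1.028×10^12 m.
S = L/(4πd²) = 284.0 W/m².
The planet absorbs (1−α)S over its disc πR² and re-emits over 4πR², so the mean absorbed flux is (1−0.56)·284.0/4 = 31.24 W/m².
Equating to εσT⁴ with ε = 0.82: T = (31.24/0.82σ)^(1/4) = 161.0 K.

161 K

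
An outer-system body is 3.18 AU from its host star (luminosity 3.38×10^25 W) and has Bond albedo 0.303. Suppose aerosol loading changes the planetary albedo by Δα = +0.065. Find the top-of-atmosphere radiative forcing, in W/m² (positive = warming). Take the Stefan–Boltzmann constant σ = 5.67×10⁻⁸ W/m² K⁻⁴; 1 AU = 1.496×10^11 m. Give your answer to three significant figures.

-0.193 W/m²

Orbital distance: d = 3.18 AU = 4.757×10^11 m.
Flux at the orbit: S = L/(4πd²) = 3.38×10^25/(4π·(4.76×10^11)²) = 11.88 W/m².
TOA radiative forcing: ΔF = −S·Δα/4 = −11.88·(+0.065)/4 = -0.1931 W/m².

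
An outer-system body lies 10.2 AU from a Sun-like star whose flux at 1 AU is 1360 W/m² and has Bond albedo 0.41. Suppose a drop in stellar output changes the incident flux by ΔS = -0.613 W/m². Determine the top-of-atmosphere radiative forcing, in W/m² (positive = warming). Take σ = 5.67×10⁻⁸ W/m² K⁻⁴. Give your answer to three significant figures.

-0.0904 W/m²

Irradiance scales as 1/d², so S = 1360 W/m² × (1/10.2)² = 13.07 W/m².
TOA radiative forcing: ΔF = (1−α)ΔS/4 = 0.59·(-0.613)/4 = -0.09042 W/m².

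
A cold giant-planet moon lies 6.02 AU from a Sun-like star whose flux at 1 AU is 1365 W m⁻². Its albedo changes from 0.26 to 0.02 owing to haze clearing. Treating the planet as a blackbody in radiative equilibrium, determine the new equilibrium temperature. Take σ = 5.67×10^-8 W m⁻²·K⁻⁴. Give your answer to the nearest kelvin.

Flux at the orbit: S = 1365/(6.02)² = 37.67 W m⁻².
With the new albedo, S(1−α₂)/4 = 9.228 W m⁻², so T₂ = 112.9 K.

113 K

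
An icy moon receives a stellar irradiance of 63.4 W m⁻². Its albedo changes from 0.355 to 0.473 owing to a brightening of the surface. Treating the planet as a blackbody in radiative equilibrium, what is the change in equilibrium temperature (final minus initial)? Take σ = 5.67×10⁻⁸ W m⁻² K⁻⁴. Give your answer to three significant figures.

-5.71 K

Before: T₁ = [63.40·0.645/(4σ)]^(1/4) = 115.9 K.
After:  T₂ = [63.40·0.527/(4σ)]^(1/4) = 110.2 K.
Change: 110.2 − 115.9 = -5.708 K.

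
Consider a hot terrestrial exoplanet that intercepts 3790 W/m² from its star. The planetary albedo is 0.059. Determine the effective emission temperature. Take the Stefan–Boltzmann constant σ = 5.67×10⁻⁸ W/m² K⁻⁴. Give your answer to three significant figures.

354 K

Averaging over the sphere, the absorbed flux is S(1−α)/4 = 891.6 W/m².
Set σT⁴ = 891.6 → T = (891.6/σ)^(1/4) = 354.1 K.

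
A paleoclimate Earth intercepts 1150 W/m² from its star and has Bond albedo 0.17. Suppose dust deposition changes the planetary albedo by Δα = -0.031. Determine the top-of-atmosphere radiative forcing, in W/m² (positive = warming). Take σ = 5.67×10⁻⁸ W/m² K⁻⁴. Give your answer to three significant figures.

8.91 W/m²

TOA radiative forcing: ΔF = −S·Δα/4 = −1150·(-0.031)/4 = 8.912 W/m².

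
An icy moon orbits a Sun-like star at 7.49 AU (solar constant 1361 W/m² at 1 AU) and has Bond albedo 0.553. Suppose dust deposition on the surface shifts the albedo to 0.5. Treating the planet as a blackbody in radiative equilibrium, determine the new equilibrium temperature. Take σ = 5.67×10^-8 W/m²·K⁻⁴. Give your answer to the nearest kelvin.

86 kelvin

Irradiance scales as 1/d², so S = 1361 W/m² × (1/7.49)² = 24.26 W/m².
New equilibrium: T₂ = [(1−0.5)·24.26/(4σ)]^(1/4) = 85.52 K.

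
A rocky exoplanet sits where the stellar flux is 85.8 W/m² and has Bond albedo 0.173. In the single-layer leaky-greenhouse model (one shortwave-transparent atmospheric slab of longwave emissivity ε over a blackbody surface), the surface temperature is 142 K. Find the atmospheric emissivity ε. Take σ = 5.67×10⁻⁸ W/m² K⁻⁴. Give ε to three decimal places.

TOA balance gives T_e = 133.0 K.
T_s⁴ = T_e⁴·2/(2−ε) → ε = 2 − 2(T_e/T_s)⁴ = 2 − 2·(133.0/142)⁴ = 0.4610.

0.461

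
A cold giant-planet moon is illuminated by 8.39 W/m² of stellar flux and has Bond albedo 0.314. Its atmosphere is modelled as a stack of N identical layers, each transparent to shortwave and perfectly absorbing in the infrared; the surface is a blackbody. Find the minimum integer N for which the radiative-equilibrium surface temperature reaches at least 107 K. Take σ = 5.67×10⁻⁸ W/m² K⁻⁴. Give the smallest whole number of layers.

The effective emission temperature is T_e = [S(1−α)/(4σ)]^¼ = 70.98 K.
Since T_s⁴ = (N+1)T_e⁴, we need N ≥ (T_s/T_e)⁴ − 1 = 4.165.
Rounding up, N = 5.

5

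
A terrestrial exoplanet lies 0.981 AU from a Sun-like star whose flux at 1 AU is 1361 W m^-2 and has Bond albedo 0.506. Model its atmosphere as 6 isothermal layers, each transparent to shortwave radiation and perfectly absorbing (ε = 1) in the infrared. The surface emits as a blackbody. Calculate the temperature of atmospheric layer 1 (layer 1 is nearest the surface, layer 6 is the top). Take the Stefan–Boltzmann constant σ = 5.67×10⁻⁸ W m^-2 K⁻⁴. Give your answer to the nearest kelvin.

Irradiance scales as 1/d², so S = 1361 W m^-2 × (1/0.981)² = 1414 W m^-2.
OLR = S(1−α)/4 = 174.7 W m^-2; the top layer radiates at T_e = 235.6 K.
The net upward flux σT_e⁴ is constant between every pair of levels, so T_k⁴ = (N+1−k)T_e⁴.
T_1 = (6)^(1/4)·235.6 = 368.7 K.

369 K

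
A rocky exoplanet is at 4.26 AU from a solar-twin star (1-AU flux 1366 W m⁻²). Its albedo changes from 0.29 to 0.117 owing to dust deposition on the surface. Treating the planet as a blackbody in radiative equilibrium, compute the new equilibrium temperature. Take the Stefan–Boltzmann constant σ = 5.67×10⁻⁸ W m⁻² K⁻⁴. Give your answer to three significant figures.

131 kelvin

Flux at the orbit: S = 1366/(4.26)² = 75.27 W m⁻².
T₂ = [S(1−α₂)/(4σ)]^(1/4) = [75.27·0.883/(4σ)]^(1/4) = 130.8 K.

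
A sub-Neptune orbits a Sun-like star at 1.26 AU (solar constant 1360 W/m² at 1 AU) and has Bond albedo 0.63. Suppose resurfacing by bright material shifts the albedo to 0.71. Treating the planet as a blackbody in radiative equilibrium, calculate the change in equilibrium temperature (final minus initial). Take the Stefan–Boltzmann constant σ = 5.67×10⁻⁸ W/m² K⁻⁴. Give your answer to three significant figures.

-11.4 kelvin

By the inverse-square law, S = 1360/1.26² = 856.6 W/m².
Before: T₁ = [856.6·0.37/(4σ)]^(1/4) = 193.3 K.
With α = 0.71, T₂ = 181.9 K.
Change: 181.9 − 193.3 = -11.42 K.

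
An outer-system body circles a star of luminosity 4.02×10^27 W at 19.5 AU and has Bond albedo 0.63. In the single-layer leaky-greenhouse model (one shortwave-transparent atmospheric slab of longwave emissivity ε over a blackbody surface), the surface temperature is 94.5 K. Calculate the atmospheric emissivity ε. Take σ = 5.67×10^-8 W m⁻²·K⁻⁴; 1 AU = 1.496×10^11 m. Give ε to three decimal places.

0.462

d = 19.5 × 1.496×10^11 m = 2.917×10^12 m.
Spreading L over a sphere of radius d: S = 4.02×10^27/(4π·2.92×10^12²) = 37.59 W m⁻².
TOA balance gives T_e = 88.49 K.
Inverting T_s⁴ = 2T_e⁴/(2−ε): (T_e/T_s)⁴ = 0.7690, so ε = 2(1 − 0.7690) = 0.4620.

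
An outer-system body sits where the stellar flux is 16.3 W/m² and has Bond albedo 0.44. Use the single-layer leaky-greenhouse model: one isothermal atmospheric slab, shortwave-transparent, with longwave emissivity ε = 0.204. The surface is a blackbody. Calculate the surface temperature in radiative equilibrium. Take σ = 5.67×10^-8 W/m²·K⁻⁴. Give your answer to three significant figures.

81.8 kelvin

Effective emission temperature (TOA balance): σT_e⁴ = S(1−α)/4 = 2.282 W/m² → T_e = 79.65 K.
For a single slab of emissivity ε, T_s⁴ = 2T_e⁴/(2−ε); thus T_s = 79.65·(1.114)^(1/4) = 81.82 K.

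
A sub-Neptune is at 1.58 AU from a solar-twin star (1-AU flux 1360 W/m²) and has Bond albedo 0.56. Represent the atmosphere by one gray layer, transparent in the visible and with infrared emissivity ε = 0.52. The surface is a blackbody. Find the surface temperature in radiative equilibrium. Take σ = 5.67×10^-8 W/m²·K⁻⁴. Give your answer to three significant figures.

Flux at the orbit: S = 1360/(1.58)² = 544.8 W/m².
At the top of the atmosphere, σT_e⁴ = S(1−α)/4 = 59.93 W/m², giving T_e = 180.3 K.
For a single slab of emissivity ε, T_s⁴ = 2T_e⁴/(2−ε); thus T_s = 180.3·(1.351)^(1/4) = 194.4 K.

194 K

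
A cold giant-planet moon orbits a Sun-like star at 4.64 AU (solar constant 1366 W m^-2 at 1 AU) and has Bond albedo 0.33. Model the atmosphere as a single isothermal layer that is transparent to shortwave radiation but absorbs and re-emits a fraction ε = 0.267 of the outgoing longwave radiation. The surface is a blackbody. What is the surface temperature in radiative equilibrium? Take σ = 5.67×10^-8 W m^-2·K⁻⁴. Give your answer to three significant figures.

By the inverse-square law, S = 1366/4.64² = 63.45 W m^-2.
At the top of the atmosphere, σT_e⁴ = S(1−α)/4 = 10.63 W m^-2, giving T_e = 117.0 K.
For a single slab of emissivity ε, T_s⁴ = 2T_e⁴/(2−ε); thus T_s = 117.0·(1.154)^(1/4) = 121.3 K.

121 K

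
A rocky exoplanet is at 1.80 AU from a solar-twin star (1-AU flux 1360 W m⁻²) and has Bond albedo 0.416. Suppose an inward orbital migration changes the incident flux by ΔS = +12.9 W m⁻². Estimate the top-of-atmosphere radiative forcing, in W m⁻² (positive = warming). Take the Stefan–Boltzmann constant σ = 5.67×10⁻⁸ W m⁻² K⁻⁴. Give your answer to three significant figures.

Irradiance scales as 1/d², so S = 1360 W m⁻² × (1/1.80)² = 419.8 W m⁻².
ΔF = Δ[S(1−α)]/4 = (1−0.416)·+12.9/4 = 1.883 W m⁻².

1.88 W m⁻²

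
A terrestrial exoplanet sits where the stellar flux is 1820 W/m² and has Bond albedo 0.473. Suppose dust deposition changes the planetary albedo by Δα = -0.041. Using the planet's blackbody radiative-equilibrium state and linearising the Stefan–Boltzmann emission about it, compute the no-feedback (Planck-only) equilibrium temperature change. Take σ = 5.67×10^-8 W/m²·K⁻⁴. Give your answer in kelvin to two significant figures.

5.0 K

Reference equilibrium: T_e = [S(1−α)/(4σ)]^(1/4) = 255.0 K.
The change in absorbed flux is Δ[S(1−α)/4] = −SΔα/4 = 18.66 W/m².
The Planck feedback parameter is 4σT_e³ = 3.761 W/m²/K.
So ΔT₀ = 18.66/3.761 = 4.96 K.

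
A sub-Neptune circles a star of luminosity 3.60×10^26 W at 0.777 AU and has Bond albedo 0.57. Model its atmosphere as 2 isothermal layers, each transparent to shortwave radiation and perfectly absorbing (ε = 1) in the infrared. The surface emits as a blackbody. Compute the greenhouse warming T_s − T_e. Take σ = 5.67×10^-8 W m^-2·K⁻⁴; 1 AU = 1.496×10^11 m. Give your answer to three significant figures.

Orbital distance: d = 0.777 AU = 1.162×10^11 m.
S = L/(4πd²) = 2120 W m^-2.
OLR = S(1−α)/4 = 227.9 W m^-2; the top layer radiates at T_e = 251.8 K.
T_s = (N+1)^(1/4)·T_e = 331.4 K.
Warming: T_s − T_e = 79.59 K.

79.6 K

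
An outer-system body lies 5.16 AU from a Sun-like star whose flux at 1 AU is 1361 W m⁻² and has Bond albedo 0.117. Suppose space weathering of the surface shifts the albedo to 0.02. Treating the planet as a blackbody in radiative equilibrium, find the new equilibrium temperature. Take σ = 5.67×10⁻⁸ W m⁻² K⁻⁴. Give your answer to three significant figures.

Irradiance scales as 1/d², so S = 1361 W m⁻² × (1/5.16)² = 51.12 W m⁻².
New equilibrium: T₂ = [(1−0.02)·51.12/(4σ)]^(1/4) = 121.9 K.

122 K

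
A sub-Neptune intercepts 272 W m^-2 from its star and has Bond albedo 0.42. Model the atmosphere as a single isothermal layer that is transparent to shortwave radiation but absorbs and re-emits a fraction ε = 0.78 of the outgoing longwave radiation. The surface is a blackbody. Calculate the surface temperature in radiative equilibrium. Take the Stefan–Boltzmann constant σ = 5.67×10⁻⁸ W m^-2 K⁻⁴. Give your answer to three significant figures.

Effective emission temperature (TOA balance): σT_e⁴ = S(1−α)/4 = 39.44 W m^-2 → T_e = 162.4 K.
The surface balance (absorbed SW + ε·downward IR = σT_s⁴) with T_a⁴ = T_s⁴/2 reduces to T_s = T_e·[2/(2−ε)]^¼ = 183.8 K.

184 K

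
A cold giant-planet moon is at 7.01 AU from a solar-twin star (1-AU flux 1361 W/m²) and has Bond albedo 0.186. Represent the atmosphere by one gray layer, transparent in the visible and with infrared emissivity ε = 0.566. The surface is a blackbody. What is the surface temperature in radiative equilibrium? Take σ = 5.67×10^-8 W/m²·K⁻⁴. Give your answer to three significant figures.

109 K

By the inverse-square law, S = 1361/7.01² = 27.70 W/m².
The planet radiates to space at T_e = [S(1−α)/(4σ)]^(1/4) = 99.85 K.
For a single slab of emissivity ε, T_s⁴ = 2T_e⁴/(2−ε); thus T_s = 99.85·(1.395)^(1/4) = 108.5 K.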